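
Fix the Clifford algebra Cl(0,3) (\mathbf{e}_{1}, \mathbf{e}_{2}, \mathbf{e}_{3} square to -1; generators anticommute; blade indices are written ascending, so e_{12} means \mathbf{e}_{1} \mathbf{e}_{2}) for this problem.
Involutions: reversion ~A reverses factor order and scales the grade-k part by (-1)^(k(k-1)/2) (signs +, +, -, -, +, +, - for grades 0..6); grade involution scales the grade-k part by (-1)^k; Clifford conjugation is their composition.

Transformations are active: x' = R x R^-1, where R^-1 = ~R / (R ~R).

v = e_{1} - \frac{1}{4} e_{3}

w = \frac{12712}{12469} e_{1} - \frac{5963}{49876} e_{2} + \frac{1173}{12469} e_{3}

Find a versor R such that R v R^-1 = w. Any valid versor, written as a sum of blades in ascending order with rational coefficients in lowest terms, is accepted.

Reasoning: v^2 = w^2 = -\frac{17}{16} since conjugation preserves the quadratic form; R = v + w = \frac{25181}{12469} e_{1} - \frac{5963}{49876} e_{2} - \frac{7777}{49876} e_{3} is then valid when invertible, keeping its own part and reversing (v - w)/2.
Answer: \frac{25181}{12469} e_{1} - \frac{5963}{49876} e_{2} - \frac{7777}{49876} e_{3}


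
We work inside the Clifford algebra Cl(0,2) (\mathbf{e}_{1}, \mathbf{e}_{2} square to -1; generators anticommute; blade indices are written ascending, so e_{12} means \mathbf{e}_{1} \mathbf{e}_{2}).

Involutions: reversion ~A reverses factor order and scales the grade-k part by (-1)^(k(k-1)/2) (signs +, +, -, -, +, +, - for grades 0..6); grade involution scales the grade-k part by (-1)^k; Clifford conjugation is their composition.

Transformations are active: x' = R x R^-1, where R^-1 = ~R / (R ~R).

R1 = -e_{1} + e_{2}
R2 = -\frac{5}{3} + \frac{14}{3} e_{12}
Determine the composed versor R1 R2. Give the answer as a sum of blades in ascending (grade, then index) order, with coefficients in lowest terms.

Distribute over the terms of R1 (each basis-blade product reordered to ascending indices, repeated generators contracted through their squares):
(-e_{1}) R2 = \frac{5}{3} e_{1} + \frac{14}{3} e_{2}
(e_{2}) R2 = \frac{14}{3} e_{1} - \frac{5}{3} e_{2}
Summing the partial products and collecting blades:
Answer: \frac{19}{3} e_{1} + 3 e_{2}


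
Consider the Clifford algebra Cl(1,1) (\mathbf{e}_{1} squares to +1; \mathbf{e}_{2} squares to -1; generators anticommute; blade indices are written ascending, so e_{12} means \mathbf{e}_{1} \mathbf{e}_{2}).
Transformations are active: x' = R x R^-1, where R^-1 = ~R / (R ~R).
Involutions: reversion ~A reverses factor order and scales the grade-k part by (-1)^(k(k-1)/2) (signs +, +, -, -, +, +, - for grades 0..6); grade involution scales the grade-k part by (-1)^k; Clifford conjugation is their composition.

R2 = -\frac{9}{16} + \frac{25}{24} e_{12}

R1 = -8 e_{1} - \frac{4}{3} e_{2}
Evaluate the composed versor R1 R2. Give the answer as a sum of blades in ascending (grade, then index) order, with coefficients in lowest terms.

Distribute over the terms of R1 (each basis-blade product reordered to ascending indices, repeated generators contracted through their squares):
(-8 e_{1}) R2 = \frac{9}{2} e_{1} - \frac{25}{3} e_{2}
(-\frac{4}{3} e_{2}) R2 = -\frac{25}{18} e_{1} + \frac{3}{4} e_{2}
Summing the partial products and collecting blades:
Answer: \frac{28}{9} e_{1} - \frac{91}{12} e_{2}


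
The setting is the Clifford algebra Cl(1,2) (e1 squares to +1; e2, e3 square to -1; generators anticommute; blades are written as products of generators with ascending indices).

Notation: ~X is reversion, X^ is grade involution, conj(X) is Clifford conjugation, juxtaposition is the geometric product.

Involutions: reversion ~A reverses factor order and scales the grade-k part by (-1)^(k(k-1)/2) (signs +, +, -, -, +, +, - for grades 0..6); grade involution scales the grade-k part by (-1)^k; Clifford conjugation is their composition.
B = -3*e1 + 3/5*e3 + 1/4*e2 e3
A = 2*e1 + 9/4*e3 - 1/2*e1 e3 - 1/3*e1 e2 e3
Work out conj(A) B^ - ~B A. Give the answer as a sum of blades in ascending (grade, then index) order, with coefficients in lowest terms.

first term: -147/20 + 23/60*e1 - 9/16*e2 - 3/2*e3 - 3/40*e1 e2 + 159/20*e1 e3 - e2 e3 - 1/2*e1 e2 e3
second term: -147/20 - 23/60*e1 + 9/16*e2 + 3/2*e3 + 3/40*e1 e2 - 159/20*e1 e3 + e2 e3 - 1/2*e1 e2 e3
Answer: 23/30*e1 - 9/8*e2 - 3*e3 - 3/20*e1 e2 + 159/10*e1 e3 - 2*e2 e3


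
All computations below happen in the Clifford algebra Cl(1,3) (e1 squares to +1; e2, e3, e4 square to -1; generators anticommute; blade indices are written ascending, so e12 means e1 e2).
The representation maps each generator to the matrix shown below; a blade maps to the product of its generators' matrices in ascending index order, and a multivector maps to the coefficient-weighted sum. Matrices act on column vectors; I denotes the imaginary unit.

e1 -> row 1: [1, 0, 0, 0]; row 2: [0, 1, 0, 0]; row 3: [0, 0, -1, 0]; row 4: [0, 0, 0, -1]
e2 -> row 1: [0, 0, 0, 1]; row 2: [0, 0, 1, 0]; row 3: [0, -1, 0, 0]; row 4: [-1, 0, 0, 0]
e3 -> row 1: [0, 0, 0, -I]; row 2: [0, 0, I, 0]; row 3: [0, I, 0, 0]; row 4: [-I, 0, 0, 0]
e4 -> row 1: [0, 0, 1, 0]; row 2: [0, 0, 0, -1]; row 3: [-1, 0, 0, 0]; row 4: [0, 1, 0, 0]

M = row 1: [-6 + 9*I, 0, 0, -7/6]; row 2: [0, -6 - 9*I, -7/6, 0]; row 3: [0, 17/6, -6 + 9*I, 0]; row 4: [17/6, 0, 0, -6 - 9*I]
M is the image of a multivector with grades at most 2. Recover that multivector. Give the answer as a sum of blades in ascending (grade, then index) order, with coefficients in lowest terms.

Method: the blade images are trace-orthogonal — tr(rho(e_A) rho(e_B)^-1) = 4 if A = B and 0 otherwise — and rho(e_A)^-1 = (e_A)^2 * rho(e_A) with (e_A)^2 = +1 or -1, so the coefficient of e_A in the preimage is (e_A)^2 * tr(M rho(e_A))/4.
Nonzero projections over blades of grade <= 2: 1: (1)^2 = +1, tr(M 1) = -24, coefficient -6; e2: (e2)^2 = -1, tr(M rho(e2)) = 8, coefficient -2; e12: (e12)^2 = +1, tr(M rho(e12)) = 10/3, coefficient 5/6; e23: (e23)^2 = -1, tr(M rho(e23)) = 36, coefficient -9. Every other blade of grade <= 2 projects to 0.
Answer: -6 - 2*e2 + 5/6*e12 - 9*e23


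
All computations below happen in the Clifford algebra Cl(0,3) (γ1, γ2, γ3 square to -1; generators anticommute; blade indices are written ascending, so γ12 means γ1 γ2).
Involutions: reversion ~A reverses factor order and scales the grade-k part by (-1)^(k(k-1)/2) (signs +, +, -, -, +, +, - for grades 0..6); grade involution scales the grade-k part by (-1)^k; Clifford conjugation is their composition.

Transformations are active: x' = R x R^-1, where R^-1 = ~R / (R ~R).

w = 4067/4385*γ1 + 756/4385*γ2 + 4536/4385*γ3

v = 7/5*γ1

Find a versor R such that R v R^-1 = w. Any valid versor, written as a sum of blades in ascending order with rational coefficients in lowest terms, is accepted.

Key observation: q(v) = q(w) = -49/25 (sandwiches preserve the norm), so R = v + w = 10206/4385*γ1 + 756/4385*γ2 + 4536/4385*γ3 works whenever it is invertible — the component of v along it is kept and (v - w)/2 reverses, sending v to w.
Answer: 10206/4385*γ1 + 756/4385*γ2 + 4536/4385*γ3


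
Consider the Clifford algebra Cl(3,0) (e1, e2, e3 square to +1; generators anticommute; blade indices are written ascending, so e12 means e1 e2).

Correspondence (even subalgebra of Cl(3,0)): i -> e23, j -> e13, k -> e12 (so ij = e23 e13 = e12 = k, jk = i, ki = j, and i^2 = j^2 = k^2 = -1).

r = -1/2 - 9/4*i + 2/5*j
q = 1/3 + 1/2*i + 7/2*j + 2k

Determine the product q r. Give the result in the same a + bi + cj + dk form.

In blades: q = 1/3 + 2*e12 + 7/2*e13 + 1/2*e23, r = -1/2 + 2/5*e13 - 9/4*e23.
Distribute q over r term by term (generator squares from the signature, products reordered to ascending indices): (1/3)*r = -1/6 + 2/15*e13 - 3/4*e23; (2*e12)*r = -e12 - 9/2*e13 - 4/5*e23; (7/2*e13)*r = -7/5 + 63/8*e12 - 7/4*e13; (1/2*e23)*r = 9/8 + 1/5*e12 - 1/4*e23.
Sum: -53/120 + 283/40*e12 - 367/60*e13 - 9/5*e23; translating back through the correspondence:
Answer: -53/120 - 9/5*i - 367/60*j + 283/40*k


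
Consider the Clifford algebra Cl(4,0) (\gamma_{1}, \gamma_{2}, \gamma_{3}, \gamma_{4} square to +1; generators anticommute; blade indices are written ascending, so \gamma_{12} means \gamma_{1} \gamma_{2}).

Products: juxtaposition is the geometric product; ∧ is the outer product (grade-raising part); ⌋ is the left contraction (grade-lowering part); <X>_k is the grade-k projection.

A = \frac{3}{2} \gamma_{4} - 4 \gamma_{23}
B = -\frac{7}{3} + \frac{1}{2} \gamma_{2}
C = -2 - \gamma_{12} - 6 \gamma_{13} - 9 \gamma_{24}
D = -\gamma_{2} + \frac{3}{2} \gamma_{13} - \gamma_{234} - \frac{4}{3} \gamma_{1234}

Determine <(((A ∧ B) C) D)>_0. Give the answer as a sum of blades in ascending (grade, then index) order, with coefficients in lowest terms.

step 1: -\frac{7}{2} \gamma_{4} + \frac{28}{3} \gamma_{23} - \frac{3}{4} \gamma_{24}
step 2: -\frac{27}{4} - \frac{63}{2} \gamma_{2} + 7 \gamma_{4} - 56 \gamma_{12} + \frac{28}{3} \gamma_{13} - \frac{3}{4} \gamma_{14} - \frac{56}{3} \gamma_{23} + \frac{3}{2} \gamma_{24} + 84 \gamma_{34} + \frac{7}{2} \gamma_{124} + 21 \gamma_{134} - \frac{9}{2} \gamma_{1234}
step 3: \frac{47}{2} + \frac{103}{2} \gamma_{1} + \frac{475}{4} \gamma_{2} - \frac{149}{6} \gamma_{3} - \frac{146}{3} \gamma_{4} + 105 \gamma_{12} - \frac{125}{8} \gamma_{13} - \frac{2653}{18} \gamma_{14} + 76 \gamma_{23} - \frac{439}{36} \gamma_{24} - \frac{1063}{24} \gamma_{34} + \frac{200}{3} \gamma_{123} + \frac{103}{12} \gamma_{124} + 29 \gamma_{134} - \frac{165}{2} \gamma_{234} - \frac{57}{4} \gamma_{1234}
step 4: \frac{47}{2}
Answer: \frac{47}{2}


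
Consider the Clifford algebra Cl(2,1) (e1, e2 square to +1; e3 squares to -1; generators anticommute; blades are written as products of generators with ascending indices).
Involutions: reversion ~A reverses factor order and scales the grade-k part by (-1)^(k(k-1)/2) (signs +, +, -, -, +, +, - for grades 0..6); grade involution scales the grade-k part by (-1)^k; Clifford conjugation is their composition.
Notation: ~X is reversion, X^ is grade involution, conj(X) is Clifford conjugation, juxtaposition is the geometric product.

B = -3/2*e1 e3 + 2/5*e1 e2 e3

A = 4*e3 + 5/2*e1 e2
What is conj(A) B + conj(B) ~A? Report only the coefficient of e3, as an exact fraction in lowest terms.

first term: 6*e1 + e3 + 8/5*e1 e2 - 15/4*e2 e3
second term: -6*e1 + e3 - 8/5*e1 e2 - 15/4*e2 e3
Answer: 2


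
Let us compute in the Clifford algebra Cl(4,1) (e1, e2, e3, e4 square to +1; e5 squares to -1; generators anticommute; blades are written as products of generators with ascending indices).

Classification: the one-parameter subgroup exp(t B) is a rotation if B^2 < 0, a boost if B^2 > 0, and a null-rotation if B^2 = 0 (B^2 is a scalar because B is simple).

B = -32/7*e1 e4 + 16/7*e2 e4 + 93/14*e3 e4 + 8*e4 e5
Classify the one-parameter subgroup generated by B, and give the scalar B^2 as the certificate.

B^2 term by term: the squares give (-32/7)^2*(e1 e4)^2 + (16/7)^2*(e2 e4)^2 + (93/14)^2*(e3 e4)^2 + (8)^2*(e4 e5)^2 = 1024/49*(-1) + 256/49*(-1) + 8649/196*(-1) + 64*(+1) = -25/4 (each basis 2-blade squares to minus the product of its generators' squares); cross terms between blades sharing an index anticommute and cancel. So B^2 = -25/4.
Answer: rotation, certificate B^2 = -25/4. Check the certificate: B^2 = -25/4, and that sign is decisive whatever form B takes.


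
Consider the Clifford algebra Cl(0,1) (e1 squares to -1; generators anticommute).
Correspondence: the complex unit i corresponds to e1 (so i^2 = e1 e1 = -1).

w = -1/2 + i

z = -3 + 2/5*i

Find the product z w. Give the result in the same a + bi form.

In blades: z = -3 + 2/5*e1, w = -1/2 + e1.
Distribute z over w term by term (generator squares from the signature, products reordered to ascending indices): (-3)*w = 3/2 - 3*e1; (2/5*e1)*w = -2/5 - 1/5*e1.
Sum: 11/10 - 16/5*e1; translating back through the correspondence:
Answer: 11/10 - 16/5*i


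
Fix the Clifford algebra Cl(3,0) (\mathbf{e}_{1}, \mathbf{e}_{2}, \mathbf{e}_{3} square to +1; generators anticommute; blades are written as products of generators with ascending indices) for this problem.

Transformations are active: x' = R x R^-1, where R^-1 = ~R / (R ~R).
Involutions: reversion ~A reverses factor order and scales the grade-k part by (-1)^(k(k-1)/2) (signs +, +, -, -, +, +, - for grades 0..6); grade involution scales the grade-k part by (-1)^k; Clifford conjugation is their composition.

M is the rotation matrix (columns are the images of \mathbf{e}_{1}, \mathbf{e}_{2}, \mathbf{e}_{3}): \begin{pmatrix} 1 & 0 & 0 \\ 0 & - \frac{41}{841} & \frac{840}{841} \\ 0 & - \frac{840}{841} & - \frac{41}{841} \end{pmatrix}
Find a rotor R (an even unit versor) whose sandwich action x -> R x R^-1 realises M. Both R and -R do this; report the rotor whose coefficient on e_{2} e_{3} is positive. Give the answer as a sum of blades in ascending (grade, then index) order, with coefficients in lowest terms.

Method: write R = a + b12*e_{1} e_{2} + b13*e_{1} e_{3} + b23*e_{2} e_{3} with a^2 + b12^2 + b13^2 + b23^2 = 1 (so R^-1 = ~R). Expanding the columns R e_j ~R gives tr M = 4a^2 - 1 and, from the antisymmetric part, M21 - M12 = -4a*b12, M13 - M31 = 4a*b13, M32 - M23 = -4a*b23.
Here tr M = \frac{759}{841}, so a^2 = (1 + tr M)/4 = \frac{400}{841} and a = ±\frac{20}{29}. Taking a = \frac{20}{29}: M21 - M12 = 0, M13 - M31 = 0, M32 - M23 = -\frac{1680}{841}, giving b12 = 0, b13 = 0, b23 = \frac{21}{29}, i.e. R = \frac{20}{29} + \frac{21}{29} e_{2} e_{3}.
Its e_{2} e_{3} coefficient is already positive.
Answer: \frac{20}{29} + \frac{21}{29} e_{2} e_{3}. Sheet selection: the two-to-one cover makes ±R indistinguishable at the matrix level (trace \frac{759}{841}), so uniqueness comes from the required sign on e_{2} e_{3}.


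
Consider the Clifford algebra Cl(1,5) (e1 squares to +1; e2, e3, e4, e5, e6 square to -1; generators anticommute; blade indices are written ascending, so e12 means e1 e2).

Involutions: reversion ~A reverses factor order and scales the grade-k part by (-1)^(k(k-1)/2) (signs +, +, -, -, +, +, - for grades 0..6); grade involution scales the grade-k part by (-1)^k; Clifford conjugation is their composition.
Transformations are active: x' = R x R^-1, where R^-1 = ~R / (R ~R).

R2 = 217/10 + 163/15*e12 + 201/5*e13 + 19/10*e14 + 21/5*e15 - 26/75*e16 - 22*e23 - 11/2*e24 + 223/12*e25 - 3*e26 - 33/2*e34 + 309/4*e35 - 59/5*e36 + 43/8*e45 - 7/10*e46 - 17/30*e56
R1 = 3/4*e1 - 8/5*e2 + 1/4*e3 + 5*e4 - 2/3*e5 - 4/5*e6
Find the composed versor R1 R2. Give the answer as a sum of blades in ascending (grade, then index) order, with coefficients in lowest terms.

Distribute over the terms of R1 (each basis-blade product reordered to ascending indices, repeated generators contracted through their squares):
(3/4*e1) R2 = 651/40*e1 + 163/20*e2 + 603/20*e3 + 57/40*e4 + 63/20*e5 - 13/50*e6 - 33/2*e123 - 33/8*e124 + 223/16*e125 - 9/4*e126 - 99/8*e134 + 927/16*e135 - 177/20*e136 + 129/32*e145 - 21/40*e146 - 17/40*e156
(-8/5*e2) R2 = -1304/75*e1 - 868/25*e2 - 176/5*e3 - 44/5*e4 + 446/15*e5 - 24/5*e6 + 1608/25*e123 + 76/25*e124 + 168/25*e125 - 208/375*e126 + 132/5*e234 - 618/5*e235 + 472/25*e236 - 43/5*e245 + 28/25*e246 + 68/75*e256
(1/4*e3) R2 = 201/20*e1 - 11/2*e2 + 217/40*e3 + 33/8*e4 - 309/16*e5 + 59/20*e6 + 163/60*e123 - 19/40*e134 - 21/20*e135 + 13/150*e136 + 11/8*e234 - 223/48*e235 + 3/4*e236 + 43/32*e345 - 7/40*e346 - 17/120*e356
(5*e4) R2 = 19/2*e1 - 55/2*e2 - 165/2*e3 + 217/2*e4 - 215/8*e5 + 7/2*e6 + 163/3*e124 + 201*e134 - 21*e145 + 26/15*e146 - 110*e234 - 1115/12*e245 + 15*e246 - 1545/4*e345 + 59*e346 - 17/6*e456
(-2/3*e5) R2 = -14/5*e1 - 223/18*e2 - 103/2*e3 - 43/12*e4 - 217/15*e5 - 17/45*e6 - 326/45*e125 - 134/5*e135 - 19/15*e145 - 52/225*e156 + 44/3*e235 + 11/3*e245 - 2*e256 + 11*e345 - 118/15*e356 - 7/15*e456
(-4/5*e6) R2 = 104/375*e1 + 12/5*e2 + 236/25*e3 + 14/25*e4 + 34/75*e5 - 434/25*e6 - 652/75*e126 - 804/25*e136 - 38/25*e146 - 84/25*e156 + 88/5*e236 + 22/5*e246 - 223/15*e256 + 66/5*e346 - 309/5*e356 - 43/10*e456
Summing the partial products and collecting blades:
Answer: 47747/3000*e1 - 62603/900*e2 - 24837/200*e3 + 7667/75*e4 - 10927/400*e5 - 14713/900*e6 + 15161/300*e123 + 31949/600*e124 + 48287/3600*e125 - 5749/500*e126 + 3763/20*e134 + 2407/80*e135 - 12277/300*e136 - 8753/480*e145 - 187/600*e146 - 7229/1800*e156 - 3289/40*e234 - 27259/240*e235 + 3723/100*e236 - 1957/20*e245 + 513/25*e246 - 399/25*e256 - 11965/32*e345 + 2881/40*e346 - 8377/120*e356 - 38/5*e456


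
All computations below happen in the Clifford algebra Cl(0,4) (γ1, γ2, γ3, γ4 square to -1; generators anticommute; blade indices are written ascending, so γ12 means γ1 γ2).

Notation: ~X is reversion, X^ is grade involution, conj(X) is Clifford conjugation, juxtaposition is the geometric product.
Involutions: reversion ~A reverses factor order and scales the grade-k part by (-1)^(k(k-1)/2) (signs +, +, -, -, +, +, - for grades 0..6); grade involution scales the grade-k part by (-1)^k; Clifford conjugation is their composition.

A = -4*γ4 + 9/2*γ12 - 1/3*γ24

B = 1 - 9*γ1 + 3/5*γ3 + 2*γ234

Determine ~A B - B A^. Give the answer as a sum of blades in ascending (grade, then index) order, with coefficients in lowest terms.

first term: 81/2*γ2 + 2/3*γ3 - 4*γ4 - 9/2*γ12 - 36*γ14 + 8*γ23 + 1/3*γ24 + 12/5*γ34 - 27/10*γ123 - 3*γ124 + 9*γ134 - 1/5*γ234
second term: 81/2*γ2 - 2/3*γ3 + 4*γ4 + 9/2*γ12 - 36*γ14 - 8*γ23 - 1/3*γ24 + 12/5*γ34 + 27/10*γ123 + 3*γ124 + 9*γ134 + 1/5*γ234
Answer: 4/3*γ3 - 8*γ4 - 9*γ12 + 16*γ23 + 2/3*γ24 - 27/5*γ123 - 6*γ124 - 2/5*γ234


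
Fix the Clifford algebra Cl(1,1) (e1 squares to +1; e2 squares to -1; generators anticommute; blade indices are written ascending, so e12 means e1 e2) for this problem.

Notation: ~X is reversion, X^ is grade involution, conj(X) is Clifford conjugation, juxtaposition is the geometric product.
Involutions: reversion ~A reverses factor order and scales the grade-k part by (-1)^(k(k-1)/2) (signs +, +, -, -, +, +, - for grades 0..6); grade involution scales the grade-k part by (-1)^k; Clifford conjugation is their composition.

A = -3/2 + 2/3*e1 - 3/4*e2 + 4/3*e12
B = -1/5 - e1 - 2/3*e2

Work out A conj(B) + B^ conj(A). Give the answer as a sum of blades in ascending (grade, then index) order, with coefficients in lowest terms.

first term: 22/15 - 227/90*e1 - 131/60*e2 + 167/180*e12
second term: -13/15 - 203/90*e1 - 149/60*e2 + 263/180*e12
Answer: 3/5 - 43/9*e1 - 14/3*e2 + 43/18*e12


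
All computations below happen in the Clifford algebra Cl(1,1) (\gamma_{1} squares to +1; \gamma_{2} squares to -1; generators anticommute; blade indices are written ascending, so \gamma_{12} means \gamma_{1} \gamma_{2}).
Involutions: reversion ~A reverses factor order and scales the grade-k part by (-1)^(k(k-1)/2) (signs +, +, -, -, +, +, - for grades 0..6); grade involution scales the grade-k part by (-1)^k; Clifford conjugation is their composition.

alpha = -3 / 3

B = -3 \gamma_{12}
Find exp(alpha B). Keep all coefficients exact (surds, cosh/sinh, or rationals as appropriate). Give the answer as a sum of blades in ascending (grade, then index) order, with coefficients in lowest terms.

B^2 = (-3)^2*(\gamma_{12})^2 = 9*(+1) = 9 (a basis 2-blade squares to minus the product of its generators' squares).
B^2 = 9 — a positive square means the series sums to a boost: l = 3, alpha*l = -3, so exp(alpha B) = cosh(-3) + (sinh(-3)/3)*B = \cosh{\left(3 \right)} + (- \frac{\sinh{\left(3 \right)}}{3})*B.
Answer: \cosh{\left(3 \right)} + \sinh{\left(3 \right)} \gamma_{12}


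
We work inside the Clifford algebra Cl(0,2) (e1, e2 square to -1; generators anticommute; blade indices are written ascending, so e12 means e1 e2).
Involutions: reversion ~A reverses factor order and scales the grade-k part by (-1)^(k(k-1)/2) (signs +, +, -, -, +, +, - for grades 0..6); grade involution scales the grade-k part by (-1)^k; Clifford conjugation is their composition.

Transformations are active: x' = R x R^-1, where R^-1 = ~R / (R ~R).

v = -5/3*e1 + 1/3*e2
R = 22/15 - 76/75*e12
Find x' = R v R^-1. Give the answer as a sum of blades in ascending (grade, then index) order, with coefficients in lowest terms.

~R = 22/15 + 76/75*e12, and R ~R = 17876/5625, so R^-1 = ~R / (17876/5625).
R v = -158/75*e1 + 98/45*e2
Answer: -3725/13407*e1 + 22481/13407*e2


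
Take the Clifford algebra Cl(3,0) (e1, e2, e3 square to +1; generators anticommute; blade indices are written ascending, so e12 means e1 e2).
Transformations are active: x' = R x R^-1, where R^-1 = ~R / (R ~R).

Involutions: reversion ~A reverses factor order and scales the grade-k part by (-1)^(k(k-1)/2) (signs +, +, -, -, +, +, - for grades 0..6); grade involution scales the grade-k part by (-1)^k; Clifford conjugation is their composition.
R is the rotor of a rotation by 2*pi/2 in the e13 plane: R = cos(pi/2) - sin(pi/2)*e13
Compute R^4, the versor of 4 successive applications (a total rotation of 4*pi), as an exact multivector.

Rotor phase runs at HALF the rotation angle; powers of one rotor simply add phase, so after 4 steps in e13 the phase is 4*pi/2 = 2*pi and R^4 = cos(2*pi) - sin(2*pi)*e13.
cos(2*pi) = 1 and sin(2*pi) = 0, so R^4 = 1. The total rotation 4*pi is 2 full turns, so every vector returns to itself, yet the rotor is +1, back on the identity sheet (an even number of 2*pi turns).
Answer: 1


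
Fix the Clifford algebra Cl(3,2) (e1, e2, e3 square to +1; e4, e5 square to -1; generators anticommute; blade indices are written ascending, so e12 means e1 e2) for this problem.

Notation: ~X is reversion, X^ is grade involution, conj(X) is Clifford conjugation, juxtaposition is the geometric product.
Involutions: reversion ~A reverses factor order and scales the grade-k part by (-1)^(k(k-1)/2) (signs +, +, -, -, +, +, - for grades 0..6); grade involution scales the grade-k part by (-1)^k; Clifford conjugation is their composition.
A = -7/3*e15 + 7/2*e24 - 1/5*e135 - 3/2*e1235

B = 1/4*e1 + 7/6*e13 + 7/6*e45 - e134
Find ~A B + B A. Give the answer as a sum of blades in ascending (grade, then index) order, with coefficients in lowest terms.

first term: -49/60*e5 + 49/18*e14 + 7/3*e25 + 499/180*e35 - 1/5*e45 + 7/2*e123 - 7/8*e124 + 7/30*e134 + 3/8*e235 - 3/2*e245 + 7/3*e345 + 7/3*e1234
second term: -7/20*e5 + 49/18*e14 + 7/3*e25 + 481/180*e35 - 1/5*e45 + 7/2*e123 + 7/8*e124 + 7/30*e134 - 3/8*e235 - 3/2*e245 + 7/3*e345 - 7/3*e1234
Answer: -7/6*e5 + 49/9*e14 + 14/3*e25 + 49/9*e35 - 2/5*e45 + 7*e123 + 7/15*e134 - 3*e245 + 14/3*e345


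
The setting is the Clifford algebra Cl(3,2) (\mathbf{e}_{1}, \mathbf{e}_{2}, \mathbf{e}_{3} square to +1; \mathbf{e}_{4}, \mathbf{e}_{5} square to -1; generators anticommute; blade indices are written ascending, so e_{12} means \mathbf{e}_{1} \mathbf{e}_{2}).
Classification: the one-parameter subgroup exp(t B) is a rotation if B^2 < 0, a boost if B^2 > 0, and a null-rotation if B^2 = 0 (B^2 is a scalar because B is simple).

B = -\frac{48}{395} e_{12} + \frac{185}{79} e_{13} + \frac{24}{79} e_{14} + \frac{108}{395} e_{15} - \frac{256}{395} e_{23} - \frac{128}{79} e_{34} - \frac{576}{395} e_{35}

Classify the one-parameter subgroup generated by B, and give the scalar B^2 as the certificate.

B^2 term by term: the squares give (-\frac{48}{395})^2*(e_{12})^2 + (\frac{185}{79})^2*(e_{13})^2 + (\frac{24}{79})^2*(e_{14})^2 + (\frac{108}{395})^2*(e_{15})^2 + (-\frac{256}{395})^2*(e_{23})^2 + (-\frac{128}{79})^2*(e_{34})^2 + (-\frac{576}{395})^2*(e_{35})^2 = \frac{2304}{156025}*(-1) + \frac{34225}{6241}*(-1) + \frac{576}{6241}*(+1) + \frac{11664}{156025}*(+1) + \frac{65536}{156025}*(-1) + \frac{16384}{6241}*(+1) + \frac{331776}{156025}*(+1) = -1 (each basis 2-blade squares to minus the product of its generators' squares); cross terms between blades sharing an index anticommute and cancel; the commuting (index-disjoint) pairs give grade-4 terms 2*c*c'*(blade product), which cancel blade by blade — e_{1234}: \frac{12288}{31205} - \frac{12288}{31205} = 0; e_{1235}: \frac{55296}{156025} - \frac{55296}{156025} = 0; e_{1345}: \frac{27648}{31205} - \frac{27648}{31205} = 0 — confirming B is simple. So B^2 = -1.
Answer: rotation, certificate B^2 = -1. The class reads off the invariant scalar -1 directly.


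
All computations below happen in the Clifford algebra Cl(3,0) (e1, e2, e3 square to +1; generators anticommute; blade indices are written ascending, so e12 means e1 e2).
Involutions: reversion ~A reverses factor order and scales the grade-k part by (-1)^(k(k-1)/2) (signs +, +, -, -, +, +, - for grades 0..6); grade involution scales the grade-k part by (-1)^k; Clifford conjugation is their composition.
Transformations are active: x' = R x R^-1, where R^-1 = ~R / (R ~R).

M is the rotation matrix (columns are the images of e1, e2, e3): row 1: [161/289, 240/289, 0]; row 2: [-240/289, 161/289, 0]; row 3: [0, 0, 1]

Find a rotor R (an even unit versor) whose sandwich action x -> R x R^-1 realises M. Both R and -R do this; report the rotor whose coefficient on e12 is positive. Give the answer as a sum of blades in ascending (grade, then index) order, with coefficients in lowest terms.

Method: write R = a + b12*e12 + b13*e13 + b23*e23 with a^2 + b12^2 + b13^2 + b23^2 = 1 (so R^-1 = ~R). Expanding the columns R e_j ~R gives tr M = 4a^2 - 1 and, from the antisymmetric part, M21 - M12 = -4a*b12, M13 - M31 = 4a*b13, M32 - M23 = -4a*b23.
Here tr M = 611/289, so a^2 = (1 + tr M)/4 = 225/289 and a = ±15/17. Taking a = 15/17: M21 - M12 = -480/289, M13 - M31 = 0, M32 - M23 = 0, giving b12 = 8/17, b13 = 0, b23 = 0, i.e. R = 15/17 + 8/17*e12.
Its e12 coefficient is already positive.
Answer: 15/17 + 8/17*e12. Recall the cover is two-to-one: with M of trace 611/289, both preimages act alike, and the stated e12 sign chooses the sheet.


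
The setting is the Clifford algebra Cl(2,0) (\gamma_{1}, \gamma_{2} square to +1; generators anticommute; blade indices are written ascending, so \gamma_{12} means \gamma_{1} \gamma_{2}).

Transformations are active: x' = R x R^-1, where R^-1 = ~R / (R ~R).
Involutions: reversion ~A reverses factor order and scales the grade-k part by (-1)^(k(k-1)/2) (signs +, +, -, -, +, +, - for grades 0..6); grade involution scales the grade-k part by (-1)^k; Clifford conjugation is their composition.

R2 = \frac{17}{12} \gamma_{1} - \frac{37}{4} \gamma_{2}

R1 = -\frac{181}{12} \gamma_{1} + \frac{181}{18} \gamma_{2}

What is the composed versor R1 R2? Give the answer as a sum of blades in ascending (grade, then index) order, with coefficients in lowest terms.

Distribute over the terms of R1 (each basis-blade product reordered to ascending indices, repeated generators contracted through their squares):
(-\frac{181}{12} \gamma_{1}) R2 = -\frac{3077}{144} + \frac{6697}{48} \gamma_{12}
(\frac{181}{18} \gamma_{2}) R2 = -\frac{6697}{72} - \frac{3077}{216} \gamma_{12}
Summing the partial products and collecting blades:
Answer: -\frac{16471}{144} + \frac{54119}{432} \gamma_{12}


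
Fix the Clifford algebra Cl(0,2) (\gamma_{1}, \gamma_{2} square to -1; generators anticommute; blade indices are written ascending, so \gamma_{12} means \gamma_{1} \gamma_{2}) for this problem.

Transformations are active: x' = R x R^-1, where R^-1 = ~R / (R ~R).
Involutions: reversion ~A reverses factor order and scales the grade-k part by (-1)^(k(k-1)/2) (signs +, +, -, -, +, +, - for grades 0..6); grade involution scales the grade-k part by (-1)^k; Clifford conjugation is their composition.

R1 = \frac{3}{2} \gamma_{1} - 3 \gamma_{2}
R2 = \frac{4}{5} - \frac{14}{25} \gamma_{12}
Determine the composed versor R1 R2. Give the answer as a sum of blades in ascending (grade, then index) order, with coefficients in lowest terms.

Distribute over the terms of R1 (each basis-blade product reordered to ascending indices, repeated generators contracted through their squares):
(\frac{3}{2} \gamma_{1}) R2 = \frac{6}{5} \gamma_{1} + \frac{21}{25} \gamma_{2}
(-3 \gamma_{2}) R2 = \frac{42}{25} \gamma_{1} - \frac{12}{5} \gamma_{2}
Summing the partial products and collecting blades:
Answer: \frac{72}{25} \gamma_{1} - \frac{39}{25} \gamma_{2}


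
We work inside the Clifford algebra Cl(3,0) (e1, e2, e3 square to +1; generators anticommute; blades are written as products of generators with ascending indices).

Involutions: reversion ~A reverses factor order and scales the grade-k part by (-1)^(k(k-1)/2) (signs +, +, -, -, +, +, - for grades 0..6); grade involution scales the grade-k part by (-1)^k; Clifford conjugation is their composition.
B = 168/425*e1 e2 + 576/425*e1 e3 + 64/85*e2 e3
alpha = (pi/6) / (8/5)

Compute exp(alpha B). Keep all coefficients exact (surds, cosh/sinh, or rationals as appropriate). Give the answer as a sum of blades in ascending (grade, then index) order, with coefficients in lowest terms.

B^2 term by term: the squares give (168/425)^2*(e1 e2)^2 + (576/425)^2*(e1 e3)^2 + (64/85)^2*(e2 e3)^2 = 28224/180625*(-1) + 331776/180625*(-1) + 4096/7225*(-1) = -64/25 (each basis 2-blade squares to minus the product of its generators' squares); cross terms between blades sharing an index anticommute and cancel. So B^2 = -64/25.
B^2 = -64/25 — B^2 < 0, so the exponential closes trigonometrically: l = 8/5, alpha*l = pi/6, so exp(alpha B) = cos(pi/6) + (sin(pi/6)/(8/5))*B = sqrt(3)/2 + (5/16)*B.
Answer: sqrt(3)/2 + 21/170*e1 e2 + 36/85*e1 e3 + 4/17*e2 e3


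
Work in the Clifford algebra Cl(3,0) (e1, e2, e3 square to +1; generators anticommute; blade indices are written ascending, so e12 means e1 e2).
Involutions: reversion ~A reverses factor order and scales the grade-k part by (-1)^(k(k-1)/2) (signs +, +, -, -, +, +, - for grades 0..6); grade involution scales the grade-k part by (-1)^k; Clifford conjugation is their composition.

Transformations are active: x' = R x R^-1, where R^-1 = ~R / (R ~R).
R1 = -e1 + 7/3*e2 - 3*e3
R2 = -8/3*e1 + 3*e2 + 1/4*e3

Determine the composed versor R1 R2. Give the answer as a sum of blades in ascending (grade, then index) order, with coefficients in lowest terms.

Distribute over the terms of R1 (each basis-blade product reordered to ascending indices, repeated generators contracted through their squares):
(-e1) R2 = 8/3 - 3*e12 - 1/4*e13
(7/3*e2) R2 = 7 + 56/9*e12 + 7/12*e23
(-3*e3) R2 = -3/4 - 8*e13 + 9*e23
Summing the partial products and collecting blades:
Answer: 107/12 + 29/9*e12 - 33/4*e13 + 115/12*e23


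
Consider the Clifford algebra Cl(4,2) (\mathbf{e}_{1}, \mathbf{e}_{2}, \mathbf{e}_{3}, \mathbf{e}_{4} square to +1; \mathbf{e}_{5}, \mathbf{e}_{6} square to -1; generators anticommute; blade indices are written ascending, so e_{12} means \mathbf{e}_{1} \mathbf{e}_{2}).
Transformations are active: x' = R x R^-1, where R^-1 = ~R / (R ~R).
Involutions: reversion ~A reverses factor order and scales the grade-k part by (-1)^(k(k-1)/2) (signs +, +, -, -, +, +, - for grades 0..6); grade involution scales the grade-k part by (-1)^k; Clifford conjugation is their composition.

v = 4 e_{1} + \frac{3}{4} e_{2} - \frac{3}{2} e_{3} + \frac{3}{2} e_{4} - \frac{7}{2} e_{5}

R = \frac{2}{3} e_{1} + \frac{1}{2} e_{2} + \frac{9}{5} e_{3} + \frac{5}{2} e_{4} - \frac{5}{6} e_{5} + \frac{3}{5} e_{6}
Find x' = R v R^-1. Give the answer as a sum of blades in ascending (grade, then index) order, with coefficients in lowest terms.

~R = \frac{2}{3} e_{1} + \frac{1}{2} e_{2} + \frac{9}{5} e_{3} + \frac{5}{2} e_{4} - \frac{5}{6} e_{5} + \frac{3}{5} e_{6}, and R ~R = \frac{913}{100}, so R^-1 = ~R / (\frac{913}{100}).
R v = \frac{47}{40} - \frac{3}{2} e_{12} - \frac{41}{5} e_{13} - 9 e_{14} + e_{15} - \frac{12}{5} e_{16} - \frac{21}{10} e_{23} - \frac{9}{8} e_{24} - \frac{9}{8} e_{25} - \frac{9}{20} e_{26} + \frac{129}{20} e_{34} - \frac{151}{20} e_{35} + \frac{9}{10} e_{36} - \frac{15}{2} e_{45} - \frac{9}{10} e_{46} + \frac{21}{10} e_{56}
Answer: -\frac{10486}{2739} e_{1} - \frac{2269}{3652} e_{2} + \frac{3585}{1826} e_{3} - \frac{782}{913} e_{4} + \frac{8999}{2739} e_{5} + \frac{141}{913} e_{6}


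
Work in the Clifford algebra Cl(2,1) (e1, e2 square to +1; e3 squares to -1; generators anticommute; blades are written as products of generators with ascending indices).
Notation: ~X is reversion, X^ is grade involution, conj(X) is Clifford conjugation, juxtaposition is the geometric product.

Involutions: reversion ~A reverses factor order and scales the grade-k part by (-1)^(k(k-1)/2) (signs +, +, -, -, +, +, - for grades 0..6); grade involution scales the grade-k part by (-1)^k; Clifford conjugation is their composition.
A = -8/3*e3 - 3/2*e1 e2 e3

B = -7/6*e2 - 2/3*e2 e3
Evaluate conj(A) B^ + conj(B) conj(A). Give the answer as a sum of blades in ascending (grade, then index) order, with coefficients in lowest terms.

first term: e1 - 16/9*e2 + 7/4*e1 e3 - 28/9*e2 e3
second term: -e1 - 16/9*e2 + 7/4*e1 e3 + 28/9*e2 e3
Answer: -32/9*e2 + 7/2*e1 e3


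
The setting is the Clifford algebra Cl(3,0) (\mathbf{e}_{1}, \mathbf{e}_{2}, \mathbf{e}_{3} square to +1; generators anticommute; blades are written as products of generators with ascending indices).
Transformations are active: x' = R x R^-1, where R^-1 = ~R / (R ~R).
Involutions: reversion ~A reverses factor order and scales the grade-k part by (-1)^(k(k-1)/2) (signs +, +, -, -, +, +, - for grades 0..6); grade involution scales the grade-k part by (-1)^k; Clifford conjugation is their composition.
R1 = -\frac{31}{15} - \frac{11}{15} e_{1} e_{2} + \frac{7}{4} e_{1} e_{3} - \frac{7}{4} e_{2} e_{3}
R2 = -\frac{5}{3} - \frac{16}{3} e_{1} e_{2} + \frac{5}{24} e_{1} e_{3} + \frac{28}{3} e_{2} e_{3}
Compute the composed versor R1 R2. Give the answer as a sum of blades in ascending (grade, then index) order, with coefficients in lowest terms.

Distribute over the terms of R1 (each basis-blade product reordered to ascending indices, repeated generators contracted through their squares):
(-\frac{31}{15}) R2 = \frac{31}{9} + \frac{496}{45} e_{1} e_{2} - \frac{31}{72} e_{1} e_{3} - \frac{868}{45} e_{2} e_{3}
(-\frac{11}{15} e_{1} e_{2}) R2 = -\frac{176}{45} + \frac{11}{9} e_{1} e_{2} - \frac{308}{45} e_{1} e_{3} + \frac{11}{72} e_{2} e_{3}
(\frac{7}{4} e_{1} e_{3}) R2 = -\frac{35}{96} - \frac{49}{3} e_{1} e_{2} - \frac{35}{12} e_{1} e_{3} - \frac{28}{3} e_{2} e_{3}
(-\frac{7}{4} e_{2} e_{3}) R2 = \frac{49}{3} - \frac{35}{96} e_{1} e_{2} - \frac{28}{3} e_{1} e_{3} + \frac{35}{12} e_{2} e_{3}
Summing the partial products and collecting blades:
Answer: \frac{7441}{480} - \frac{6413}{1440} e_{1} e_{2} - \frac{781}{40} e_{1} e_{3} - \frac{9199}{360} e_{2} e_{3}


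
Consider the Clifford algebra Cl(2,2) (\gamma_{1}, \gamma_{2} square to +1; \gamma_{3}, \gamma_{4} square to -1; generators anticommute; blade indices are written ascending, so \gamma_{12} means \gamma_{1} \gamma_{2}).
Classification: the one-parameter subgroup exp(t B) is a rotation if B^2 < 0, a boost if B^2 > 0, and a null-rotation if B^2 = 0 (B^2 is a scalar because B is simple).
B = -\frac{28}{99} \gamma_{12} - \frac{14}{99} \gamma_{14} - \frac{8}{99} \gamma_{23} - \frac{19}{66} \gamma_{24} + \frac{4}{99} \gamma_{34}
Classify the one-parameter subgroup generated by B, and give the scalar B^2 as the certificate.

B^2 term by term: the squares give (-\frac{28}{99})^2*(\gamma_{12})^2 + (-\frac{14}{99})^2*(\gamma_{14})^2 + (-\frac{8}{99})^2*(\gamma_{23})^2 + (-\frac{19}{66})^2*(\gamma_{24})^2 + (\frac{4}{99})^2*(\gamma_{34})^2 = \frac{784}{9801}*(-1) + \frac{196}{9801}*(+1) + \frac{64}{9801}*(+1) + \frac{361}{4356}*(+1) + \frac{16}{9801}*(-1) = \frac{1}{36} (each basis 2-blade squares to minus the product of its generators' squares); cross terms between blades sharing an index anticommute and cancel; the commuting (index-disjoint) pairs give grade-4 terms 2*c*c'*(blade product), which cancel blade by blade — \gamma_{1234}: -\frac{224}{9801} + \frac{224}{9801} = 0 — confirming B is simple. So B^2 = \frac{1}{36}.
Answer: boost, certificate B^2 = \frac{1}{36}. Why this suffices: the scalar \frac{1}{36} survives any versor conjugation, so its sign alone determines the class however B is presented.


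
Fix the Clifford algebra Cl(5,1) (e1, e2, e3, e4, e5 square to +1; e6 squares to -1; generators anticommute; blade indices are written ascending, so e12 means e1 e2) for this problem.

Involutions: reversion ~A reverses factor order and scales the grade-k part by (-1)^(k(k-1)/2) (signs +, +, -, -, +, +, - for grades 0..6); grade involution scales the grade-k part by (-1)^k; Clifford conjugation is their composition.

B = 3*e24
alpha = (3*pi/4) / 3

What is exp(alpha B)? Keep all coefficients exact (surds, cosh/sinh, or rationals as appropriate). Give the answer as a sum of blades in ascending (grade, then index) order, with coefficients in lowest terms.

B^2 = (3)^2*(e24)^2 = 9*(-1) = -9 (a basis 2-blade squares to minus the product of its generators' squares).
B^2 = -9 — a negative square means the series sums to a rotation: l = 3, alpha*l = 3*pi/4, so exp(alpha B) = cos(3*pi/4) + (sin(3*pi/4)/3)*B = -sqrt(2)/2 + (sqrt(2)/6)*B.
Answer: -sqrt(2)/2 + sqrt(2)/2*e24


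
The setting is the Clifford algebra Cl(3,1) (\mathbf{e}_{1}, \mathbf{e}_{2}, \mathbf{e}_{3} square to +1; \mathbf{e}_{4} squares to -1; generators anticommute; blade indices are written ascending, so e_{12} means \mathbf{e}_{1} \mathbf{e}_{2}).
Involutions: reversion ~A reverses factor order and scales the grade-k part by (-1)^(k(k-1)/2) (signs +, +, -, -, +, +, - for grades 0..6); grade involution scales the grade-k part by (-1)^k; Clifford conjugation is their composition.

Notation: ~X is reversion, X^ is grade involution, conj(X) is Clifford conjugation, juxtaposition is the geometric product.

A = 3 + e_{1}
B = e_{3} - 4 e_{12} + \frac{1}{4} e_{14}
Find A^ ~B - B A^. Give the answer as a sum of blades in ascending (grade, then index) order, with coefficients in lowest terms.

first term: -4 e_{2} + 3 e_{3} + \frac{1}{4} e_{4} + 12 e_{12} - e_{13} - \frac{3}{4} e_{14}
second term: -4 e_{2} + 3 e_{3} + \frac{1}{4} e_{4} - 12 e_{12} + e_{13} + \frac{3}{4} e_{14}
Answer: 24 e_{12} - 2 e_{13} - \frac{3}{2} e_{14}


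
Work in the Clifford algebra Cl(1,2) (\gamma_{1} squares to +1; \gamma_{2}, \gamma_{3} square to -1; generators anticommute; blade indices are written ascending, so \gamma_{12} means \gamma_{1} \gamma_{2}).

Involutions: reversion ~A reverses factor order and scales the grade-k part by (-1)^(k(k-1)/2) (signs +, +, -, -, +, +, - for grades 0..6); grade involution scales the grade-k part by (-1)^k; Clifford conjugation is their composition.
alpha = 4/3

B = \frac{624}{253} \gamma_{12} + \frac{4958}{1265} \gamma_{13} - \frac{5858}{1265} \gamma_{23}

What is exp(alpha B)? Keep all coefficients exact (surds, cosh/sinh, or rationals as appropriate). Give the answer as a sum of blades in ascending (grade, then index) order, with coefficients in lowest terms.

B^2 term by term: the squares give (\frac{624}{253})^2*(\gamma_{12})^2 + (\frac{4958}{1265})^2*(\gamma_{13})^2 + (-\frac{5858}{1265})^2*(\gamma_{23})^2 = \frac{389376}{64009}*(+1) + \frac{24581764}{1600225}*(+1) + \frac{34316164}{1600225}*(-1) = 0 (each basis 2-blade squares to minus the product of its generators' squares); cross terms between blades sharing an index anticommute and cancel. So B^2 = 0.
B^2 = 0, so the series closes: exp(alpha B) = 1 + alpha B (parabolic case).
Answer: 1 + \frac{832}{253} \gamma_{12} + \frac{19832}{3795} \gamma_{13} - \frac{23432}{3795} \gamma_{23}


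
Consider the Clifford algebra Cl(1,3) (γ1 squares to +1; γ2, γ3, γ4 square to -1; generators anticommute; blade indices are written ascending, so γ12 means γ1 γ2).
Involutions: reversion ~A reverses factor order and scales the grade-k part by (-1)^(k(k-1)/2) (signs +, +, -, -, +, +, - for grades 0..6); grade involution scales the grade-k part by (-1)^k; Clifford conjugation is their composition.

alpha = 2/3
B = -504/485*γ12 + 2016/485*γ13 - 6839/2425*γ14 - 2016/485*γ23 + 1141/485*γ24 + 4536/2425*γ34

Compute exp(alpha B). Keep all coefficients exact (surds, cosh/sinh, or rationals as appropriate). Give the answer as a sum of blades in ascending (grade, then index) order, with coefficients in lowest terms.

B^2 term by term: the squares give (-504/485)^2*(γ12)^2 + (2016/485)^2*(γ13)^2 + (-6839/2425)^2*(γ14)^2 + (-2016/485)^2*(γ23)^2 + (1141/485)^2*(γ24)^2 + (4536/2425)^2*(γ34)^2 = 254016/235225*(+1) + 4064256/235225*(+1) + 46771921/5880625*(+1) + 4064256/235225*(-1) + 1301881/235225*(-1) + 20575296/5880625*(-1) = 0 (each basis 2-blade squares to minus the product of its generators' squares); cross terms between blades sharing an index anticommute and cancel; the commuting (index-disjoint) pairs give grade-4 terms 2*c*c'*(blade product), which cancel blade by blade — γ1234: -4572288/1176125 - 4600512/235225 + 27574848/1176125 = 0 — confirming B is simple. So B^2 = 0.
B^2 = 0, so the series closes: exp(alpha B) = 1 + alpha B (parabolic case).
Answer: 1 - 336/485*γ12 + 1344/485*γ13 - 13678/7275*γ14 - 1344/485*γ23 + 2282/1455*γ24 + 3024/2425*γ34
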